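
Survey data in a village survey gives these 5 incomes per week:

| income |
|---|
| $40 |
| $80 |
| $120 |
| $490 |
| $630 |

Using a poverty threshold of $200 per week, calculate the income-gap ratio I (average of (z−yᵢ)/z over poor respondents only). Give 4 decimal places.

0.6000

Below z: $40, $80, $120 (q = 3 of N = 5).
Shortfall ratios (z−y)/z: 0.8000, 0.6000, 0.4000; sum = 1.800000.
I averages over the q = 3 poor units only: 1.800000 / 3 = 0.6000.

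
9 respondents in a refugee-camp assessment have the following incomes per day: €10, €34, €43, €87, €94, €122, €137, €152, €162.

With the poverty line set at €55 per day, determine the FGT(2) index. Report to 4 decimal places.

0.0959

Below the line: €10, €34, €43 (q = 3 of N = 9).
Normalized shortfalls: (55−10)/55 = 0.8182; (55−34)/55 = 0.3818; (55−43)/55 = 0.2182.
Squared: 0.6694; 0.1458; 0.0476.
Sum = 0.862810; P₂ = 0.862810 / 9 = 0.0959.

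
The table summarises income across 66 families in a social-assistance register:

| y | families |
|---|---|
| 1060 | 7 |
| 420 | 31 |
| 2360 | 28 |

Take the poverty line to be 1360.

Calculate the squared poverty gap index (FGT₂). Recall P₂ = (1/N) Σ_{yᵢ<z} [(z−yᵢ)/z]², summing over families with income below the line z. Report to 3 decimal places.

Below z: 31×420, 7×1060 (q = 38 of N = 66).
Shortfall ratios: (1360−420)/1360 = 0.6912 (×31); (1360−1060)/1360 = 0.2206 (×7).
Squared: 0.4777 (×31); 0.0487 (×7).
Sum = 15.150087; P₂ = 15.150087 / 66 = 0.230.

0.230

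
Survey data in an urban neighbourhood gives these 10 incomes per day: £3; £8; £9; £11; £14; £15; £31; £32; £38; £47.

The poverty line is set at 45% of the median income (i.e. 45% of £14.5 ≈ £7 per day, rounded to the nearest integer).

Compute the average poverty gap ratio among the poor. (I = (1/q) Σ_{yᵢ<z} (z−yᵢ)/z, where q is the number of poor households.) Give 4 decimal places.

Below the line: £3 (q = 1 of N = 10).
Relative gaps: 0.5714; sum = 0.571429.
I averages over the q = 1 poor units only: 0.571429 / 1 = 0.5714.

0.5714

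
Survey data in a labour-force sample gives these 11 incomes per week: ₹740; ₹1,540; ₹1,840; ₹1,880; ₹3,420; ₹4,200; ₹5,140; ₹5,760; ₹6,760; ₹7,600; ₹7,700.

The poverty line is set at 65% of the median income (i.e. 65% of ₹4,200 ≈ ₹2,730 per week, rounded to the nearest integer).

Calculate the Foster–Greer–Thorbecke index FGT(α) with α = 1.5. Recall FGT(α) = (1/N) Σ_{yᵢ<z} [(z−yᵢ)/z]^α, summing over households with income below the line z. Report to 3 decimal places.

0.115

Incomes under z: ₹740, ₹1,540, ₹1,840, ₹1,880 (q = 4 of N = 11).
Gap ratios (z−y)/z: (2730−740)/2730 = 0.7289; (2730−1540)/2730 = 0.4359; (2730−1840)/2730 = 0.3260; (2730−1880)/2730 = 0.3114.
Raised to α = 1.5: 0.62235; 0.28779; 0.18614; 0.17373.
Sum = 1.270016; FGT(1.5) = 1.270016 / 11 = 0.115.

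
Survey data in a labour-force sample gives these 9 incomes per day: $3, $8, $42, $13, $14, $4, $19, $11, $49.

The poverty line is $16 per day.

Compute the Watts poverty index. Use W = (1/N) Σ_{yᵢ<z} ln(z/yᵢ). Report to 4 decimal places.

Below the line: $3, $4, $8, $11, $13, $14 (q = 6 of N = 9).
Log shortfalls: ln(16/3) = 1.6740; ln(16/4) = 1.3863; ln(16/8) = 0.6931; ln(16/11) = 0.3747; ln(16/13) = 0.2076; ln(16/14) = 0.1335.
W = 4.469282 / 9 = 0.4966.

0.4966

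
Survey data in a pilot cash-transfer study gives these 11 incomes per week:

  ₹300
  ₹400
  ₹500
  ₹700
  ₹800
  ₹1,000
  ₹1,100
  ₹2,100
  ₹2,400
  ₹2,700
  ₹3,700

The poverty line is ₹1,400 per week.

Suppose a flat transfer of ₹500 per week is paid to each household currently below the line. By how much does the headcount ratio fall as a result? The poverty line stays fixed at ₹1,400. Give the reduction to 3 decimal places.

0.182

Before: below the line — ₹300, ₹400, ₹500, ₹700, ₹800, ₹1,000, ₹1,100; headcount ratio = 0.63636.
After the ₹500 transfer: below the line — ₹800, ₹900, ₹1,000, ₹1,200, ₹1,300; headcount ratio = 0.45455.
Reduction = 0.63636 − 0.45455 = 0.182.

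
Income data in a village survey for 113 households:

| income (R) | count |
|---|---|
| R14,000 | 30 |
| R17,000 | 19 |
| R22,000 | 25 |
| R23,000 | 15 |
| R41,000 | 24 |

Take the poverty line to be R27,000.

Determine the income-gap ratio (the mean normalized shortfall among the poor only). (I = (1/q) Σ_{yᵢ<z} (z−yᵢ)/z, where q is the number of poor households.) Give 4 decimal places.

0.3184

Incomes under z: 30×R14,000, 19×R17,000, 25×R22,000, 15×R23,000 (q = 89 of N = 113).
Shortfall ratios (z−y)/z: 0.4815 (×30), 0.3704 (×19), 0.1852 (×25), 0.1481 (×15); sum = 28.333333.
The income-gap ratio divides by q (the poor only): 28.333333 / 89 = 0.3184.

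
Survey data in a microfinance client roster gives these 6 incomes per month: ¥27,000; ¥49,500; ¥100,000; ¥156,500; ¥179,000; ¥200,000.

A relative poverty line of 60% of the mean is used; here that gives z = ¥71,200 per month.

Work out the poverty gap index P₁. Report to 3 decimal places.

0.154

Poor units: ¥27,000, ¥49,500 (q = 2 of N = 6).
Gap ratios (z−y)/z: (71200−27000)/71200 = 0.6208; (71200−49500)/71200 = 0.3048.
Sum of shortfalls = 0.925562; P₁ averages over all N: 0.925562 / 6 = 0.154.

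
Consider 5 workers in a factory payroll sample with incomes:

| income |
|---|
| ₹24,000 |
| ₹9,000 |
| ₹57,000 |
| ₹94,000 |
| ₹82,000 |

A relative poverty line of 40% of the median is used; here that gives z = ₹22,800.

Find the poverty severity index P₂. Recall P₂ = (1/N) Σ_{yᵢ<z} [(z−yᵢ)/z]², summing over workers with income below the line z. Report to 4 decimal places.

0.0733

Below z: ₹9,000 (q = 1 of N = 5).
Relative gaps: (22800−9000)/22800 = 0.6053.
Squared: 0.3663.
Sum = 0.366343; P₂ = 0.366343 / 5 = 0.0733.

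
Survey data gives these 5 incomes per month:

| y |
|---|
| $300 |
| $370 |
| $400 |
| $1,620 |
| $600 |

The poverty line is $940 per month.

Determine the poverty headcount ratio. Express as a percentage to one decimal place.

80.0%

4 of the 5 families have income below $940.
H = 4/5 = 80.0%.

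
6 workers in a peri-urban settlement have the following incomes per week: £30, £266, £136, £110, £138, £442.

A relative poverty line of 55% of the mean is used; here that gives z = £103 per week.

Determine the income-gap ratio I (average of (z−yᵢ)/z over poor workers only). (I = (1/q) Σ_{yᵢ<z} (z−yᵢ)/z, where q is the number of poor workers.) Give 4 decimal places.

0.7087

Poor units: £30 (q = 1 of N = 6).
Shortfall ratios (z−y)/z: 0.7087; sum = 0.708738.
I averages over the q = 1 poor units only: 0.708738 / 1 = 0.7087.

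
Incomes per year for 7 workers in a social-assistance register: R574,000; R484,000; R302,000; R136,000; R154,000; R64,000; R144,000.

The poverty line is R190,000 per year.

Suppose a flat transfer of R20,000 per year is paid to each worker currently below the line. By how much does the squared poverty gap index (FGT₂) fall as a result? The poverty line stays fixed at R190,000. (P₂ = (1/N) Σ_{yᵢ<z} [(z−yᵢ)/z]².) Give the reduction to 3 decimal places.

Before: below the line — R64,000, R136,000, R144,000, R154,000; squared poverty gap index (FGT₂) = 0.08787.
After the R20,000 transfer: below the line — R84,000, R156,000, R164,000, R174,000; squared poverty gap index (FGT₂) = 0.05273.
Reduction = 0.08787 − 0.05273 = 0.035.

0.035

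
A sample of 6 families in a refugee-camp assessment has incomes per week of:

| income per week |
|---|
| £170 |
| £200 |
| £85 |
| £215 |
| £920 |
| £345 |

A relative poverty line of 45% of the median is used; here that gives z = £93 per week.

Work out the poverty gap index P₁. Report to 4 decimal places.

0.0143

Below the line: £85 (q = 1 of N = 6).
Shortfall ratios: (93−85)/93 = 0.0860.
Σ = 0.086022. Dividing by the full population N = 6 gives P₁ = 0.0143.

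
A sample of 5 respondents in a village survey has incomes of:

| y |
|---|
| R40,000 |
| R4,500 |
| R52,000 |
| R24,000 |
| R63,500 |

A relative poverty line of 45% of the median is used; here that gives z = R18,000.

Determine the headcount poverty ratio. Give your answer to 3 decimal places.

0.200

1 of the 5 respondents have income below R18,000.
H = 1/5 = 0.200.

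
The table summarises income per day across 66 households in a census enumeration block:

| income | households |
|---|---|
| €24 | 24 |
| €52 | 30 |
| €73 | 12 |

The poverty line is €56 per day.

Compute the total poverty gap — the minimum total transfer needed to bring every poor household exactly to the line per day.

€888

Poor units: 24×€24, 30×€52 (q = 54 of N = 66).
Individual gaps: 24×(56−24) = 768; 30×(56−52) = 120.
Aggregate gap = €888.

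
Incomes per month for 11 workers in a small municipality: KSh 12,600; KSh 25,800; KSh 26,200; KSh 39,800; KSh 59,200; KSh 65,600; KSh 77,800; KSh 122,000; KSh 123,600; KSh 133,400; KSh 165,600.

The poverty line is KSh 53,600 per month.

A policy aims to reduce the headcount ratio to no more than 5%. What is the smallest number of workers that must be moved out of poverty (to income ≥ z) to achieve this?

Currently q = 4 of N = 11 are below the line (H = 0.364).
A headcount ratio of at most 5% allows at most ⌊0.05 × 11⌋ = 0 poor workers.
So at least 4 − 0 = 4 must be lifted.

4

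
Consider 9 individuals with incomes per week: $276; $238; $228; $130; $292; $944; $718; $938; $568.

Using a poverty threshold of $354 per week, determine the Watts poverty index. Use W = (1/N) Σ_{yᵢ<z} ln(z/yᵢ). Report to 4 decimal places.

0.2534

Incomes under z: $130, $228, $238, $276, $292 (q = 5 of N = 9).
Log shortfalls: ln(354/130) = 1.0018; ln(354/228) = 0.4400; ln(354/238) = 0.3970; ln(354/276) = 0.2489; ln(354/292) = 0.1925.
W = 2.280179 / 9 = 0.2534.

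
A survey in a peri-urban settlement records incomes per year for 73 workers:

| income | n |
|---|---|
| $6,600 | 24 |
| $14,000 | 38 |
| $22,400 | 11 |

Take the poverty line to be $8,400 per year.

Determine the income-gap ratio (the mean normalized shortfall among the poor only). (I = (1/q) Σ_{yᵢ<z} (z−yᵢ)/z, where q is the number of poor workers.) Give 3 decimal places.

0.214

Poor units: 24×$6,600 (q = 24 of N = 73).
Shortfall ratios (z−y)/z: 0.2143 (×24); sum = 5.142857.
The income-gap ratio divides by q (the poor only): 5.142857 / 24 = 0.214.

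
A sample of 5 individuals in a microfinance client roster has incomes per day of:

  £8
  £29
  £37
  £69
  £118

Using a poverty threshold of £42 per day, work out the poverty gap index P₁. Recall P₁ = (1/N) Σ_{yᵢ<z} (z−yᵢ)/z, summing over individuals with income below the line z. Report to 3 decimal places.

0.248

Incomes under z: £8, £29, £37 (q = 3 of N = 5).
Relative gaps: (42−8)/42 = 0.8095; (42−29)/42 = 0.3095; (42−37)/42 = 0.1190.
Sum of shortfalls = 1.238095; P₁ averages over all N: 1.238095 / 5 = 0.248.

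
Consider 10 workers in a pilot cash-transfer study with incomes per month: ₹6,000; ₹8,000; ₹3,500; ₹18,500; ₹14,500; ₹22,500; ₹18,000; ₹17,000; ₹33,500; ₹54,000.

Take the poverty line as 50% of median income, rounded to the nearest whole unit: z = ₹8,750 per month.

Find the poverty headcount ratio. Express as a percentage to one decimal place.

30.0%

3 of the 10 workers have income below ₹8,750.
H = 3/10 = 30.0%.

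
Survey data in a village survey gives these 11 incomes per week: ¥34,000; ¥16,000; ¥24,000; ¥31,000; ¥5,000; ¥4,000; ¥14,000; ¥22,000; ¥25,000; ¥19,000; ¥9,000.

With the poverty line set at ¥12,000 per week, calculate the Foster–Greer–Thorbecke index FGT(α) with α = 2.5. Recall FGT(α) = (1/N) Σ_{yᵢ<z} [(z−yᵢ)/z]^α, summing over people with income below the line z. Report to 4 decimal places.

0.0595

Incomes under z: ¥4,000, ¥5,000, ¥9,000 (q = 3 of N = 11).
Gap ratios (z−y)/z: (12000−4000)/12000 = 0.6667; (12000−5000)/12000 = 0.5833; (12000−9000)/12000 = 0.2500.
Raised to α = 2.5: 0.36289; 0.25989; 0.03125.
Sum = 0.654029; FGT(2.5) = 0.654029 / 11 = 0.0595.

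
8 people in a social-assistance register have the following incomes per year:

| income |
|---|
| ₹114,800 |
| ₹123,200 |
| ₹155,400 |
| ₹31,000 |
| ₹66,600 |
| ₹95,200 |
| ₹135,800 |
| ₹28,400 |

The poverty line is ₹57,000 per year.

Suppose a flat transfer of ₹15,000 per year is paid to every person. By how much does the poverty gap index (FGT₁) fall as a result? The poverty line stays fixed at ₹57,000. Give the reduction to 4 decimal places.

Before: below the line — ₹28,400, ₹31,000; poverty gap index (FGT₁) = 0.119737.
After the ₹15,000 transfer: below the line — ₹43,400, ₹46,000; poverty gap index (FGT₁) = 0.053947.
Reduction = 0.119737 − 0.053947 = 0.0658.

0.0658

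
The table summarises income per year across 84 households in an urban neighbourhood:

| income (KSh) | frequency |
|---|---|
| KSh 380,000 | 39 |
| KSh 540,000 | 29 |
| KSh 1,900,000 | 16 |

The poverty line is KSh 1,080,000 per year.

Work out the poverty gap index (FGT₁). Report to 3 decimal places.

0.474

Below z: 39×KSh 380,000, 29×KSh 540,000 (q = 68 of N = 84).
Normalized shortfalls: (1080000−380000)/1080000 = 0.6481 (×39); (1080000−540000)/1080000 = 0.5000 (×29).
Sum of shortfalls = 39.777778; P₁ averages over all N: 39.777778 / 84 = 0.474.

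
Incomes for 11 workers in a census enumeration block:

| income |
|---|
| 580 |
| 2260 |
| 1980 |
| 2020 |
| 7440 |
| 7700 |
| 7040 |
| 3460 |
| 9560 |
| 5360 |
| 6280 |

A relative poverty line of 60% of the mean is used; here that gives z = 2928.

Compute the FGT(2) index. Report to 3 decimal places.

Below z: 580, 1980, 2020, 2260 (q = 4 of N = 11).
Shortfall ratios: (2928−580)/2928 = 0.8019; (2928−1980)/2928 = 0.3238; (2928−2020)/2928 = 0.3101; (2928−2260)/2928 = 0.2281.
Squared: 0.6431; 0.1048; 0.0962; 0.0520.
Sum = 0.896108; P₂ = 0.896108 / 11 = 0.081.

0.081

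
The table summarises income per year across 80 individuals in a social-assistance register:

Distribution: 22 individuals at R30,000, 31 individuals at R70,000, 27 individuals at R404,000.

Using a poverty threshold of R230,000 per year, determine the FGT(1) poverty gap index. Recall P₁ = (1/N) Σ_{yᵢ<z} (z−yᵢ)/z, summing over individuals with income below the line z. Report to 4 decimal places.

Below z: 22×R30,000, 31×R70,000 (q = 53 of N = 80).
Gap ratios (z−y)/z: (230000−30000)/230000 = 0.8696 (×22); (230000−70000)/230000 = 0.6957 (×31).
Σ = 40.695652. Dividing by the full population N = 80 gives P₁ = 0.5087.

0.5087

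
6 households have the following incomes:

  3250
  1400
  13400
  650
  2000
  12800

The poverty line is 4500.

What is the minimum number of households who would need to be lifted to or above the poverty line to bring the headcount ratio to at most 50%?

1

4 of the 6 households are poor, so H = 4/6 = 0.667.
A headcount ratio of at most 50% allows at most ⌊0.50 × 6⌋ = 3 poor households.
So at least 4 − 3 = 1 must be lifted.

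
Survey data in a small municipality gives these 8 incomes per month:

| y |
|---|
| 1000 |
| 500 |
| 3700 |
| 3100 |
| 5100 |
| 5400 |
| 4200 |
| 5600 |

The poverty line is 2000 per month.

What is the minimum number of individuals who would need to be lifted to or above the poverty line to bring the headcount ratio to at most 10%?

2

Currently q = 2 of N = 8 are below the line (H = 0.250).
A headcount ratio of at most 10% allows at most ⌊0.10 × 8⌋ = 0 poor individuals.
So at least 2 − 0 = 2 must be lifted.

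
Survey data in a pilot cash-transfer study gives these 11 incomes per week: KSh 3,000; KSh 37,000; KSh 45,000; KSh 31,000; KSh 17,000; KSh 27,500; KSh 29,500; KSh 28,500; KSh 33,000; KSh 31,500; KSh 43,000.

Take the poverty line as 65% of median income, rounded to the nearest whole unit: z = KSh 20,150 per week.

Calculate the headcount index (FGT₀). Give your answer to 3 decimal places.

0.182

2 of the 11 households have income below KSh 20,150.
H = 2/11 = 0.182.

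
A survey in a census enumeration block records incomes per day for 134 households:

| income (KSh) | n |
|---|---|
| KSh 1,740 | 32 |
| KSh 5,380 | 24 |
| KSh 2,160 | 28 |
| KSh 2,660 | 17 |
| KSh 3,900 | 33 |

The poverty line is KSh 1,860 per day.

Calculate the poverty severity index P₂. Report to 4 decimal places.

0.0010

Below z: 32×KSh 1,740 (q = 32 of N = 134).
Relative gaps: (1860−1740)/1860 = 0.0645 (×32).
Squared: 0.0042 (×32).
Sum = 0.133195; P₂ = 0.133195 / 134 = 0.0010.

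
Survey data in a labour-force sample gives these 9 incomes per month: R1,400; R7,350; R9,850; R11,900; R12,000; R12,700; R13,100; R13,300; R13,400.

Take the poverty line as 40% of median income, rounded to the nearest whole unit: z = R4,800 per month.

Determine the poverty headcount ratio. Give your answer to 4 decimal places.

0.1111

1 of the 9 households have income below R4,800.
H = 1/9 = 0.1111.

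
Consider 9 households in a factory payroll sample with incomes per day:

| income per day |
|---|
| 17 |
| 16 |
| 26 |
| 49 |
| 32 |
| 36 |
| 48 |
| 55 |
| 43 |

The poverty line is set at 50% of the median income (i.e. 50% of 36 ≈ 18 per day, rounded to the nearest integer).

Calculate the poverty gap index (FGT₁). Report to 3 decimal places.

0.019

Below z: 16, 17 (q = 2 of N = 9).
Normalized shortfalls: (18−16)/18 = 0.1111; (18−17)/18 = 0.0556.
Sum of shortfalls = 0.166667; P₁ averages over all N: 0.166667 / 9 = 0.019.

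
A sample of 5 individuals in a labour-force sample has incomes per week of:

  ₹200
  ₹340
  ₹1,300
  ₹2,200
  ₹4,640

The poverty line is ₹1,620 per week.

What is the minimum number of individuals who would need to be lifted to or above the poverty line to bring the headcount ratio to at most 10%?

3 of the 5 individuals are poor, so H = 3/5 = 0.600.
A headcount ratio of at most 10% allows at most ⌊0.10 × 5⌋ = 0 poor individuals.
So at least 3 − 0 = 3 must be lifted.

3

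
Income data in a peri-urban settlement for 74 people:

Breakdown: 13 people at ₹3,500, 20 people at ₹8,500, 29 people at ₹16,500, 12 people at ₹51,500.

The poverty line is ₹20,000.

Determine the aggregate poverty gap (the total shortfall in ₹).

Incomes under z: 13×₹3,500, 20×₹8,500, 29×₹16,500 (q = 62 of N = 74).
Individual gaps: 13×(20000−3500) = 214500; 20×(20000−8500) = 230000; 29×(20000−16500) = 101500.
Aggregate gap = ₹546,000.

₹546,000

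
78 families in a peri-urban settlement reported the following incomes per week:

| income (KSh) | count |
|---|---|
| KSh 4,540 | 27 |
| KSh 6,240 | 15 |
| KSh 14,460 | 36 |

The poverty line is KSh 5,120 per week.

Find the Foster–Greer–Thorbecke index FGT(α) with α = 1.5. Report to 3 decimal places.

Below the line: 27×KSh 4,540 (q = 27 of N = 78).
Normalized shortfalls: (5120−4540)/5120 = 0.1133 (×27).
Raised to α = 1.5: 0.03813 (×27).
Sum = 1.029439; FGT(1.5) = 1.029439 / 78 = 0.013.

0.013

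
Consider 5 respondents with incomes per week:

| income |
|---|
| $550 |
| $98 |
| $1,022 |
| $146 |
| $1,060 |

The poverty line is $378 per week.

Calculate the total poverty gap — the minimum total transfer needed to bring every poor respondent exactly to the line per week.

Incomes under z: $98, $146 (q = 2 of N = 5).
Individual gaps: 378−98 = 280; 378−146 = 232.
Aggregate gap = $512.

$512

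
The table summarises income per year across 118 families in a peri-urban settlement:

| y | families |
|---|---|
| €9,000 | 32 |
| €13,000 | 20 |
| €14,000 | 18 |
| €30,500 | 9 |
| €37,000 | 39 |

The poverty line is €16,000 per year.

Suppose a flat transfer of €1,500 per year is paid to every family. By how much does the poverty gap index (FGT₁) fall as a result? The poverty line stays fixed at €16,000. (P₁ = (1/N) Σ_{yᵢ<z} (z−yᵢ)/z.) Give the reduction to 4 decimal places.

Before: below the line — 32×€9,000, 20×€13,000, 18×€14,000; poverty gap index (FGT₁) = 0.169492.
After the €1,500 transfer: below the line — 32×€10,500, 20×€14,500, 18×€15,500; poverty gap index (FGT₁) = 0.113877.
Reduction = 0.169492 − 0.113877 = 0.0556.

0.0556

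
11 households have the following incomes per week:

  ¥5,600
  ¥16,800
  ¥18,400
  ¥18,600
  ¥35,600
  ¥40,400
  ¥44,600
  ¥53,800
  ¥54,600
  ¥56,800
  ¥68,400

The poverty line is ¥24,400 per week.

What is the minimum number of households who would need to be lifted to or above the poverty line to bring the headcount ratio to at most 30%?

1

4 of the 11 households are poor, so H = 4/11 = 0.364.
A headcount ratio of at most 30% allows at most ⌊0.30 × 11⌋ = 3 poor households.
So at least 4 − 3 = 1 must be lifted.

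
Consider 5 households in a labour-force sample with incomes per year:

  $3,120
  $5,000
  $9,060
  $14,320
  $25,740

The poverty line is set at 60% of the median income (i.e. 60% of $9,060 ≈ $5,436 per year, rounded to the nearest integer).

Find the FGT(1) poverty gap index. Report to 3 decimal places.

Below the line: $3,120, $5,000 (q = 2 of N = 5).
Normalized shortfalls: (5436−3120)/5436 = 0.4260; (5436−5000)/5436 = 0.0802.
Sum of shortfalls = 0.506255; P₁ averages over all N: 0.506255 / 5 = 0.101.

0.101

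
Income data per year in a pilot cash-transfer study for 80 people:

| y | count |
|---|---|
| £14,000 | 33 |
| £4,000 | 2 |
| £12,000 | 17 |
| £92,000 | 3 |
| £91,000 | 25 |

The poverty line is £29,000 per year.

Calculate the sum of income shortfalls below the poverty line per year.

£834,000

Below the line: 2×£4,000, 17×£12,000, 33×£14,000 (q = 52 of N = 80).
Individual gaps: 2×(29000−4000) = 50000; 17×(29000−12000) = 289000; 33×(29000−14000) = 495000.
Aggregate gap = £834,000.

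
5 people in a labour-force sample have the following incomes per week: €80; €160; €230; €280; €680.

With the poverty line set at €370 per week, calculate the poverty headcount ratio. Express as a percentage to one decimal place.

80.0%

4 of the 5 people have income below €370.
H = 4/5 = 80.0%.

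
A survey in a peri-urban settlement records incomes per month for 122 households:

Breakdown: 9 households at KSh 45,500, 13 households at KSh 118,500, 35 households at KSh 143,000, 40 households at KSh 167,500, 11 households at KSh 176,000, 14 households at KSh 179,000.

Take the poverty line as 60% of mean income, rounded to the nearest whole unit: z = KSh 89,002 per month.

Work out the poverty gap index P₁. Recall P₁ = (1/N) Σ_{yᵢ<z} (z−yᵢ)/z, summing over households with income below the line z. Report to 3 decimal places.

Below the line: 9×KSh 45,500 (q = 9 of N = 122).
Normalized shortfalls: (89002−45500)/89002 = 0.4888 (×9).
Σ = 4.398980. Dividing by the full population N = 122 gives P₁ = 0.036.

0.036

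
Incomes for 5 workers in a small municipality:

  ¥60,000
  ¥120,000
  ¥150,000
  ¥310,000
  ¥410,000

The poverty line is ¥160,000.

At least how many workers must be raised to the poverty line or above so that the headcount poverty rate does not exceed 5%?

3

3 of the 5 workers are poor, so H = 3/5 = 0.600.
A headcount ratio of at most 5% allows at most ⌊0.05 × 5⌋ = 0 poor workers.
So at least 3 − 0 = 3 must be lifted.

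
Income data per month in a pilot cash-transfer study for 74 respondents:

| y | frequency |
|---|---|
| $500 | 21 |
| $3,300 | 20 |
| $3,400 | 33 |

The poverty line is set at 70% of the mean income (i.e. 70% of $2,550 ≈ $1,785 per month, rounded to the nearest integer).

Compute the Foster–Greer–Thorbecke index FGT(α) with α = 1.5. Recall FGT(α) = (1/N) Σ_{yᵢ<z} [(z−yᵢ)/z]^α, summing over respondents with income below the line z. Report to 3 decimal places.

Poor units: 21×$500 (q = 21 of N = 74).
Shortfall ratios: (1785−500)/1785 = 0.7199 (×21).
Raised to α = 1.5: 0.61080 (×21).
Sum = 12.826751; FGT(1.5) = 12.826751 / 74 = 0.173.

0.173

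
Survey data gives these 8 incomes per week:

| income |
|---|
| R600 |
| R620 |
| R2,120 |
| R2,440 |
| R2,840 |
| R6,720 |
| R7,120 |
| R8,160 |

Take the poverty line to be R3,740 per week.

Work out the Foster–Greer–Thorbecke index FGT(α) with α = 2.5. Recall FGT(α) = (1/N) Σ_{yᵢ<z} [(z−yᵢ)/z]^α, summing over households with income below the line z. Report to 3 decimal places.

0.188

Below z: R600, R620, R2,120, R2,440, R2,840 (q = 5 of N = 8).
Gap ratios (z−y)/z: (3740−600)/3740 = 0.8396; (3740−620)/3740 = 0.8342; (3740−2120)/3740 = 0.4332; (3740−2440)/3740 = 0.3476; (3740−2840)/3740 = 0.2406.
Raised to α = 2.5: 0.64587; 0.63563; 0.12348; 0.07123; 0.02841.
Sum = 1.504628; FGT(2.5) = 1.504628 / 8 = 0.188.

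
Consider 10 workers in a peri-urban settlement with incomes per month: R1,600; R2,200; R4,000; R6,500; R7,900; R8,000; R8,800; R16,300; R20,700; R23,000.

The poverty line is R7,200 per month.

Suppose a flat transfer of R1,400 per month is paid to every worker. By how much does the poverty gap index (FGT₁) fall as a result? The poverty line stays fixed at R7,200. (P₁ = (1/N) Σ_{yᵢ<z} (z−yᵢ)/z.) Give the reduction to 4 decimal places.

Before: below the line — R1,600, R2,200, R4,000, R6,500; poverty gap index (FGT₁) = 0.201389.
After the R1,400 transfer: below the line — R3,000, R3,600, R5,400; poverty gap index (FGT₁) = 0.133333.
Reduction = 0.201389 − 0.133333 = 0.0681.

0.0681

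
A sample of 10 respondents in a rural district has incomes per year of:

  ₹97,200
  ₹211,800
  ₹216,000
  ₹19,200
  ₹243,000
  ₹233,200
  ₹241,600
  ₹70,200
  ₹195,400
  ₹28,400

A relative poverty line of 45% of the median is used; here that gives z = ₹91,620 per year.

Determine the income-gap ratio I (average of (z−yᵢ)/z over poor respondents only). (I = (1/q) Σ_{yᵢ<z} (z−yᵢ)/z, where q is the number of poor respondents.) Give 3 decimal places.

0.571

Poor units: ₹19,200, ₹28,400, ₹70,200 (q = 3 of N = 10).
Shortfall ratios (z−y)/z: 0.7904, 0.6900, 0.2338; sum = 1.714255.
The income-gap ratio divides by q (the poor only): 1.714255 / 3 = 0.571.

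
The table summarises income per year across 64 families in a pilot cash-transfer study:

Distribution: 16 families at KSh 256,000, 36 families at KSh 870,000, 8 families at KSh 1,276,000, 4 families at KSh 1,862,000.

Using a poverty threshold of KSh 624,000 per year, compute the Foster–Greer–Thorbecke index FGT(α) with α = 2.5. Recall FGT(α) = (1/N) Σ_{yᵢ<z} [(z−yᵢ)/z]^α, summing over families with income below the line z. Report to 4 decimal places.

Below the line: 16×KSh 256,000 (q = 16 of N = 64).
Gap ratios (z−y)/z: (624000−256000)/624000 = 0.5897 (×16).
Raised to α = 2.5: 0.26709 (×16).
Sum = 4.273444; FGT(2.5) = 4.273444 / 64 = 0.0668.

0.0668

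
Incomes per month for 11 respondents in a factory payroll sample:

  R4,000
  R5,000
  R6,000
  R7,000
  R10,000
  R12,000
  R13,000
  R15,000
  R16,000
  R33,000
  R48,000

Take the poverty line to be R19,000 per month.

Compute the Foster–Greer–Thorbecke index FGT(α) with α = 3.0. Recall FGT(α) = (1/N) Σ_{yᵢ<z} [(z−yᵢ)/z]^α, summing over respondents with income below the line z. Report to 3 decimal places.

0.151

Below z: R4,000, R5,000, R6,000, R7,000, R10,000, R12,000, R13,000, R15,000, R16,000 (q = 9 of N = 11).
Normalized shortfalls: (19000−4000)/19000 = 0.7895; (19000−5000)/19000 = 0.7368; (19000−6000)/19000 = 0.6842; (19000−7000)/19000 = 0.6316; (19000−10000)/19000 = 0.4737; (19000−12000)/19000 = 0.3684; (19000−13000)/19000 = 0.3158; (19000−15000)/19000 = 0.2105; (19000−16000)/19000 = 0.1579.
Raised to α = 3.0: 0.49205; 0.40006; 0.32031; 0.25193; 0.10628; 0.05001; 0.03149; 0.00933; 0.00394.
Sum = 1.665403; FGT(3.0) = 1.665403 / 11 = 0.151.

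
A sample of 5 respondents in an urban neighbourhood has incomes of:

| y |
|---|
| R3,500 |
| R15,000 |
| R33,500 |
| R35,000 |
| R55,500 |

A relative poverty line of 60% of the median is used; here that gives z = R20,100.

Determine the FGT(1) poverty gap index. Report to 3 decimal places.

Below z: R3,500, R15,000 (q = 2 of N = 5).
Normalized shortfalls: (20100−3500)/20100 = 0.8259; (20100−15000)/20100 = 0.2537.
Σ = 1.079602. Dividing by the full population N = 5 gives P₁ = 0.216.

0.216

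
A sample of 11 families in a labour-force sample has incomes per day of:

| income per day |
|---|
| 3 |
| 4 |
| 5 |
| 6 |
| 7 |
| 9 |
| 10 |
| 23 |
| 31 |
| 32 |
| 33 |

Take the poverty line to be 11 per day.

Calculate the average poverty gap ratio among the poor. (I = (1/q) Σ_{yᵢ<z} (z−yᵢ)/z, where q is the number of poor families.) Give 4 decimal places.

0.4286

Below the line: 3, 4, 5, 6, 7, 9, 10 (q = 7 of N = 11).
Shortfall ratios (z−y)/z: 0.7273, 0.6364, 0.5455, 0.4545, 0.3636, 0.1818, 0.0909; sum = 3.000000.
The income-gap ratio divides by q (the poor only): 3.000000 / 7 = 0.4286.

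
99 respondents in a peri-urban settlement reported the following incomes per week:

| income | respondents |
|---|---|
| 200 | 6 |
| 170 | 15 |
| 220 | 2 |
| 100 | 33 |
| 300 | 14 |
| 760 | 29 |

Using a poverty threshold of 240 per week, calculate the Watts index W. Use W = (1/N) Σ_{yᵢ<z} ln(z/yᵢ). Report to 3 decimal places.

0.357

Below z: 33×100, 15×170, 6×200, 2×220 (q = 56 of N = 99).
Log shortfalls: ln(240/100) = 0.8755 (×33); ln(240/170) = 0.3448 (×15); ln(240/200) = 0.1823 (×6); ln(240/220) = 0.0870 (×2).
W = 35.331028 / 99 = 0.357.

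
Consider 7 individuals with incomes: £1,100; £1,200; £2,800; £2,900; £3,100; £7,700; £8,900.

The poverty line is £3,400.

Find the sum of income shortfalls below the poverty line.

Incomes under z: £1,100, £1,200, £2,800, £2,900, £3,100 (q = 5 of N = 7).
Individual gaps: 3400−1100 = 2300; 3400−1200 = 2200; 3400−2800 = 600; 3400−2900 = 500; 3400−3100 = 300.
Aggregate gap = £5,900.

£5,900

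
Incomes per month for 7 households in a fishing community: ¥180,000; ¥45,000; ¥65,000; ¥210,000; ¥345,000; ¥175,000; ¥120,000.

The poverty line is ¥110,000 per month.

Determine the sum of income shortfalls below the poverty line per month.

¥110,000

Poor units: ¥45,000, ¥65,000 (q = 2 of N = 7).
Individual gaps: 110000−45000 = 65000; 110000−65000 = 45000.
Aggregate gap = ¥110,000.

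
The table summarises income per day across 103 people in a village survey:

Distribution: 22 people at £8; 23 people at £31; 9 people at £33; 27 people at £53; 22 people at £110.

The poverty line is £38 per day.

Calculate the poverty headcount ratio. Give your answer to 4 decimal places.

0.5243

54 of the 103 people have income below £38.
H = 54/103 = 0.5243.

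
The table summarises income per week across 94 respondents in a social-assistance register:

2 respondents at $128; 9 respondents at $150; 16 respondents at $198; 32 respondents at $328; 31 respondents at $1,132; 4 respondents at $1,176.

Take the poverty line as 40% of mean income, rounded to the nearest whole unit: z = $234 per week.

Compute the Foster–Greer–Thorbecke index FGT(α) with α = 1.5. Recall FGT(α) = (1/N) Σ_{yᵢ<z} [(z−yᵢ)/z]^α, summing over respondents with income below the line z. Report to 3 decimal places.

Incomes under z: 2×$128, 9×$150, 16×$198 (q = 27 of N = 94).
Shortfall ratios: (234−128)/234 = 0.4530 (×2); (234−150)/234 = 0.3590 (×9); (234−198)/234 = 0.1538 (×16).
Raised to α = 1.5: 0.30488 (×2); 0.21508 (×9); 0.06034 (×16).
Sum = 3.510962; FGT(1.5) = 3.510962 / 94 = 0.037.

0.037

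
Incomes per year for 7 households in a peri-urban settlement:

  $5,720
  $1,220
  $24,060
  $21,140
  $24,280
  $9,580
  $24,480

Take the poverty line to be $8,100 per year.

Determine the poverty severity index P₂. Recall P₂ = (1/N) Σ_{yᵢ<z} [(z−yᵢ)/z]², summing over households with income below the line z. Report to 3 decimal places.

0.115

Incomes under z: $1,220, $5,720 (q = 2 of N = 7).
Normalized shortfalls: (8100−1220)/8100 = 0.8494; (8100−5720)/8100 = 0.2938.
Squared: 0.7215; 0.0863.
Sum = 0.807785; P₂ = 0.807785 / 7 = 0.115.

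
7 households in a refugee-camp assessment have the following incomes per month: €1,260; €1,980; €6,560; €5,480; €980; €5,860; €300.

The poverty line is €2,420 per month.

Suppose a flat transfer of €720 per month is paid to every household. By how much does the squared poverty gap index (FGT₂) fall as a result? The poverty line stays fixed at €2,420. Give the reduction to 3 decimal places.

0.133

Before: below the line — €300, €980, €1,260, €1,980; squared poverty gap index (FGT₂) = 0.19776.
After the €720 transfer: below the line — €1,020, €1,700, €1,980; squared poverty gap index (FGT₂) = 0.06518.
Reduction = 0.19776 − 0.06518 = 0.133.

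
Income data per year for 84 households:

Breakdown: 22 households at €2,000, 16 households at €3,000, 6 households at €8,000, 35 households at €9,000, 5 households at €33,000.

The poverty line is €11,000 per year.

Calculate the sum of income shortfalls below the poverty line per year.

€414,000

Below z: 22×€2,000, 16×€3,000, 6×€8,000, 35×€9,000 (q = 79 of N = 84).
Individual gaps: 22×(11000−2000) = 198000; 16×(11000−3000) = 128000; 6×(11000−8000) = 18000; 35×(11000−9000) = 70000.
Aggregate gap = €414,000.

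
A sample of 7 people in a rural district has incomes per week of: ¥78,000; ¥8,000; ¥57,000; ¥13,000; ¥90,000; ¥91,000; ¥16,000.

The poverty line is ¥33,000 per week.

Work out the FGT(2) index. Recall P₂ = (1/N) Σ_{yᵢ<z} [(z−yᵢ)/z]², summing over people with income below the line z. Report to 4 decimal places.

0.1724

Incomes under z: ¥8,000, ¥13,000, ¥16,000 (q = 3 of N = 7).
Normalized shortfalls: (33000−8000)/33000 = 0.7576; (33000−13000)/33000 = 0.6061; (33000−16000)/33000 = 0.5152.
Squared: 0.5739; 0.3673; 0.2654.
Sum = 1.206612; P₂ = 1.206612 / 7 = 0.1724.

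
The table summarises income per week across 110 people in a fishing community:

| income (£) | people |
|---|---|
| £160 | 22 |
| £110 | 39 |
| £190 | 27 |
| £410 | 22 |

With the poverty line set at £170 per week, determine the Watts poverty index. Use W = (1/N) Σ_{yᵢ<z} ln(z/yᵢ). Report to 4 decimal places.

0.1665

Poor units: 39×£110, 22×£160 (q = 61 of N = 110).
Log shortfalls: ln(170/110) = 0.4353 (×39); ln(170/160) = 0.0606 (×22).
W = 18.311146 / 110 = 0.1665.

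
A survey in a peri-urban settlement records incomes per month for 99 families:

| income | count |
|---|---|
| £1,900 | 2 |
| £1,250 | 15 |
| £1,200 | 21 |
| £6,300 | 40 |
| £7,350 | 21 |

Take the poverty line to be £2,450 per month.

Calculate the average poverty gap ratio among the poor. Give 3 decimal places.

0.487

Below z: 21×£1,200, 15×£1,250, 2×£1,900 (q = 38 of N = 99).
Relative gaps: 0.5102 (×21), 0.4898 (×15), 0.2245 (×2); sum = 18.510204.
I averages over the q = 38 poor units only: 18.510204 / 38 = 0.487.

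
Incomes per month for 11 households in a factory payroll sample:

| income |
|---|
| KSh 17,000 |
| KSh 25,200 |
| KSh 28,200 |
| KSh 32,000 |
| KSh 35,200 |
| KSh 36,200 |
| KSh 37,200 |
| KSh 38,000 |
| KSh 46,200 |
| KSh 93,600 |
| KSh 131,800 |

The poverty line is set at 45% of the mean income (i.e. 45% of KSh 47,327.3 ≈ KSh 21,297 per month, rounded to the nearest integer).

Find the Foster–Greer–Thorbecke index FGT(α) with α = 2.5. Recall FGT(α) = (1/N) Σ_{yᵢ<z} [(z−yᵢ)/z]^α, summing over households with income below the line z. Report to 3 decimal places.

Below z: KSh 17,000 (q = 1 of N = 11).
Normalized shortfalls: (21297−17000)/21297 = 0.2018.
Raised to α = 2.5: 0.01829.
Sum = 0.018286; FGT(2.5) = 0.018286 / 11 = 0.002.

0.002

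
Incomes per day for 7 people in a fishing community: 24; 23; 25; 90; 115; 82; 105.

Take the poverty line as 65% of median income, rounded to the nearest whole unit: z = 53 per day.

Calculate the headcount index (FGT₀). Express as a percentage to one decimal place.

3 of the 7 people have income below 53.
H = 3/7 = 42.9%.

42.9%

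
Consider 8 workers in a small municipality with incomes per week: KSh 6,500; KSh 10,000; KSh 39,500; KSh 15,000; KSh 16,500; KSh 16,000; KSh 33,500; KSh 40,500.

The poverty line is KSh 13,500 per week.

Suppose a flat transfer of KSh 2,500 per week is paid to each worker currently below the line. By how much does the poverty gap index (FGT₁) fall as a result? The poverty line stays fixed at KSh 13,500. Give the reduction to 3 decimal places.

0.046

Before: below the line — KSh 6,500, KSh 10,000; poverty gap index (FGT₁) = 0.09722.
After the KSh 2,500 transfer: below the line — KSh 9,000, KSh 12,500; poverty gap index (FGT₁) = 0.05093.
Reduction = 0.09722 − 0.05093 = 0.046.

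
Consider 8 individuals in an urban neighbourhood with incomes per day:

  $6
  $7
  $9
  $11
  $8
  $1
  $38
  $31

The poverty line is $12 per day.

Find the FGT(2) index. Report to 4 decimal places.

Below z: $1, $6, $7, $8, $9, $11 (q = 6 of N = 8).
Shortfall ratios: (12−1)/12 = 0.9167; (12−6)/12 = 0.5000; (12−7)/12 = 0.4167; (12−8)/12 = 0.3333; (12−9)/12 = 0.2500; (12−11)/12 = 0.0833.
Squared: 0.8403; 0.2500; 0.1736; 0.1111; 0.0625; 0.0069.
Sum = 1.444444; P₂ = 1.444444 / 8 = 0.1806.

0.1806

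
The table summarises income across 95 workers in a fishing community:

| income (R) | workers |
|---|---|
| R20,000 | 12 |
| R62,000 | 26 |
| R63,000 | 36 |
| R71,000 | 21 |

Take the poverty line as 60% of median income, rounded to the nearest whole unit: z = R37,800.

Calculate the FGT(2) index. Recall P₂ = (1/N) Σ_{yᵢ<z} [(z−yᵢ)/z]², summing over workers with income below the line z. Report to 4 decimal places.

0.0280

Below z: 12×R20,000 (q = 12 of N = 95).
Normalized shortfalls: (37800−20000)/37800 = 0.4709 (×12).
Squared: 0.2217 (×12).
Sum = 2.660956; P₂ = 2.660956 / 95 = 0.0280.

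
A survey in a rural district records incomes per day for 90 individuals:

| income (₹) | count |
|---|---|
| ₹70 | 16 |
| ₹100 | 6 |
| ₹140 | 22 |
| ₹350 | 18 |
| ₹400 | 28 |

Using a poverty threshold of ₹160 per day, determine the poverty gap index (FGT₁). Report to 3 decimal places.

0.156

Poor units: 16×₹70, 6×₹100, 22×₹140 (q = 44 of N = 90).
Normalized shortfalls: (160−70)/160 = 0.5625 (×16); (160−100)/160 = 0.3750 (×6); (160−140)/160 = 0.1250 (×22).
Sum of shortfalls = 14.000000; P₁ averages over all N: 14.000000 / 90 = 0.156.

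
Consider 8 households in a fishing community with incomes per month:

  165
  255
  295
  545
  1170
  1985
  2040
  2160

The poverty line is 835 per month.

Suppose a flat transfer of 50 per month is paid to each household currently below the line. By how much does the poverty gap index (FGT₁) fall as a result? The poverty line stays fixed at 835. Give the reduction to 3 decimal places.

0.030

Before: below the line — 165, 255, 295, 545; poverty gap index (FGT₁) = 0.31138.
After the 50 transfer: below the line — 215, 305, 345, 595; poverty gap index (FGT₁) = 0.28144.
Reduction = 0.31138 − 0.28144 = 0.030.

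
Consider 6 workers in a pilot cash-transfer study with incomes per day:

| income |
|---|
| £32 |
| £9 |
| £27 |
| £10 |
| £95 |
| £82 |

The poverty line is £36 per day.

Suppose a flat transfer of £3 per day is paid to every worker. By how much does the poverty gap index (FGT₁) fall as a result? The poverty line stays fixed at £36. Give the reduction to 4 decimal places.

Before: below the line — £9, £10, £27, £32; poverty gap index (FGT₁) = 0.305556.
After the £3 transfer: below the line — £12, £13, £30, £35; poverty gap index (FGT₁) = 0.250000.
Reduction = 0.305556 − 0.250000 = 0.0556.

0.0556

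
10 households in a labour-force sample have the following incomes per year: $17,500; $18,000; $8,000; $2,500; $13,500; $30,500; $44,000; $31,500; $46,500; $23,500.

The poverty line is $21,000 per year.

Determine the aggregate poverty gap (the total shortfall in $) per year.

$45,500

Incomes under z: $2,500, $8,000, $13,500, $17,500, $18,000 (q = 5 of N = 10).
Individual gaps: 21000−2500 = 18500; 21000−8000 = 13000; 21000−13500 = 7500; 21000−17500 = 3500; 21000−18000 = 3000.
Aggregate gap = $45,500.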